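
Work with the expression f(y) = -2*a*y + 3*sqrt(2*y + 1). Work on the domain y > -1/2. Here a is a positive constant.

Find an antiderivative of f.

The integrand splits into summands that can be handled one at a time.
Check: d/dy[-a*y**2 + (2*y + 1)**(3/2)] = -2*a*y + 3*sqrt(2*y + 1) = f(y).

An antiderivative is F(y) = -a*y**2 + (2*y + 1)**(3/2).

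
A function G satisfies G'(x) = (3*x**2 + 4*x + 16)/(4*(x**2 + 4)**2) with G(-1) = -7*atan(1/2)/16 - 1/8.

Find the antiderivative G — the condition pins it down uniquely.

G(x) = (x - 4)/(8*x**2 + 32) + 7*atan(x/2)/16

A first test for any G(x): its x-derivative must equal the given G'(x).
A general antiderivative is (x - 4)/(8*x**2 + 32) + 7*atan(x/2)/16 + C.
The condition gives C = -7*atan(1/2)/16 - 1/8 - (-7*atan(1/2)/16 - 1/8) = 0.
So G(x) = (x - 4)/(8*x**2 + 32) + 7*atan(x/2)/16.
Check: d/dx[(x - 4)/(8*x**2 + 32) + 7*atan(x/2)/16] = (3*x**2 + 4*x + 16)/(4*x**4 + 32*x**2 + 64), which equals G'(x).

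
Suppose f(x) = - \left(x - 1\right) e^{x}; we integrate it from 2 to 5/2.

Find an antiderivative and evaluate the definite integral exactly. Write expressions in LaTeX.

Recognize the product-rule pattern: f = u'v + uv' with u = 2 - x, v = e^{x}, so integration by parts undoes it.
F(x) = \left(2 - x\right) e^{x} is an antiderivative of f.
Check: d/dx[\left(2 - x\right) e^{x}] = - x e^{x} + e^{x}, which equals f(x).
F(5/2) = - \frac{e^{\frac{5}{2}}}{2}; F(2) = 0.
Integral = F(5/2) - F(2) = - \frac{e^{\frac{5}{2}}}{2}.

Antiderivative: F(x) = \left(2 - x\right) e^{x}; value = - \frac{e^{\frac{5}{2}}}{2}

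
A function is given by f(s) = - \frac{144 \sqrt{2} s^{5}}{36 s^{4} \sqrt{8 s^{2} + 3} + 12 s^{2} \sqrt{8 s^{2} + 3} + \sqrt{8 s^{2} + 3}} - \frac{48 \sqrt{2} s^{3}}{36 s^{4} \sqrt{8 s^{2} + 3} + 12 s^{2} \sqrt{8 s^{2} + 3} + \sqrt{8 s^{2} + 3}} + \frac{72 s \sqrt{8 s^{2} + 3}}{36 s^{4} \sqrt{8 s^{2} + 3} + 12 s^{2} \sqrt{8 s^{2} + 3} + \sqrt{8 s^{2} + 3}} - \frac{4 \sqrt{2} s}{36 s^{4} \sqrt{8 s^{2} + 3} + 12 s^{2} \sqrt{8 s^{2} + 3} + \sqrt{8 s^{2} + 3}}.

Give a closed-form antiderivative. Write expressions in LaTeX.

An antiderivative is F(s) = - \frac{6 \sqrt{2} s^{2} \sqrt{8 s^{2} + 3} + \sqrt{2} \sqrt{8 s^{2} + 3} + 12}{2 \left(6 s^{2} + 1\right)}.

The integrand splits into summands that can be handled one at a time.
Check: d/ds[- \frac{6 \sqrt{2} s^{2} \sqrt{8 s^{2} + 3} + \sqrt{2} \sqrt{8 s^{2} + 3} + 12}{2 \left(6 s^{2} + 1\right)}] = \frac{- 144 \sqrt{2} s^{5} - 48 \sqrt{2} s^{3} + 72 s \sqrt{8 s^{2} + 3} - 4 \sqrt{2} s}{36 s^{4} \sqrt{8 s^{2} + 3} + 12 s^{2} \sqrt{8 s^{2} + 3} + \sqrt{8 s^{2} + 3}}, which equals f(s).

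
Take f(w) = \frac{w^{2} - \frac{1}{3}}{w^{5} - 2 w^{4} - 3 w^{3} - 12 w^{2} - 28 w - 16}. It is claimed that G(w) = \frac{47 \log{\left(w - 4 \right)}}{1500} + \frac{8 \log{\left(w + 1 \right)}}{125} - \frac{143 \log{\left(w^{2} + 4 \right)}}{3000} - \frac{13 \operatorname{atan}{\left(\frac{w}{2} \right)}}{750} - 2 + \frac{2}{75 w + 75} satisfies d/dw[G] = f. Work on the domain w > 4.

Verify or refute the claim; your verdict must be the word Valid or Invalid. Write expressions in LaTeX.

Valid: G'(w) = f(w).

d/dw[G] = \frac{3 w^{2} - 1}{3 w^{5} - 6 w^{4} - 9 w^{3} - 36 w^{2} - 84 w - 48}
This equals f(w) exactly, so the claim holds.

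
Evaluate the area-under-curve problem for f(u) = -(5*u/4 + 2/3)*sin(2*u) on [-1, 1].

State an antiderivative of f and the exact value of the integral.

Since d/du undoes antidifferentiation here, F'(u) = f(u) is required of F(u).
F(u) = 5*u*cos(2*u)/8 - 5*sin(2*u)/16 + cos(2*u)/3 is an antiderivative of f.
Check: d/du[5*u*cos(2*u)/8 - 5*sin(2*u)/16 + cos(2*u)/3] = -5*u*sin(2*u)/4 - 2*sin(2*u)/3, which equals f(u).
F(1) = 23*cos(2)/24 - 5*sin(2)/16; F(-1) = -7*cos(2)/24 + 5*sin(2)/16.
Integral = F(1) - F(-1) = -5*sin(2)/8 + 5*cos(2)/4.

Antiderivative: F(u) = 5*u*cos(2*u)/8 - 5*sin(2*u)/16 + cos(2*u)/3; value = -5*sin(2)/8 + 5*cos(2)/4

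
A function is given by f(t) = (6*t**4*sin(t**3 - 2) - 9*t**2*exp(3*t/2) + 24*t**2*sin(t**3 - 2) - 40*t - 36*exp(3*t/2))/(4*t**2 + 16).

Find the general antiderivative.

F(t) = -3*exp(3*t/2)/2 - 5*log(t**2 + 4) - cos(t**3 - 2)/2 + C

Differentiate the proposed F(t) back; it has to land on f(t) exactly.
Check: d/dt[-3*exp(3*t/2)/2 - 5*log(t**2 + 4) - cos(t**3 - 2)/2] = (6*t**4*sin(t**3 - 2) - 9*t**2*exp(3*t/2) + 24*t**2*sin(t**3 - 2) - 40*t - 36*exp(3*t/2))/(4*t**2 + 16) = f(t).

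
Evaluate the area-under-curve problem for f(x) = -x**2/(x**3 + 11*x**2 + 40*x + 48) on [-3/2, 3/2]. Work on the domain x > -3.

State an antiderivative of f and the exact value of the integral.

Antiderivative: F(x) = -(9*x*log(x + 3) - 8*x*log(x + 4) + 36*log(x + 3) - 32*log(x + 4) + 16)/(x + 4); value = -9*log(9/2) - 8*log(5/2) + 192/55 + 9*log(3/2) + 8*log(11/2)

The denominator factors as (x + 3)*(x + 4)**2; partial fractions split f into directly integrable pieces: 8/(x + 4) + 16/(x + 4)**2 - 9/(x + 3).
F(x) = -(9*x*log(x + 3) - 8*x*log(x + 4) + 36*log(x + 3) - 32*log(x + 4) + 16)/(x + 4) is an antiderivative of f.
Check: d/dx[-(9*x*log(x + 3) - 8*x*log(x + 4) + 36*log(x + 3) - 32*log(x + 4) + 16)/(x + 4)] = -x**2/(x**3 + 11*x**2 + 40*x + 48) = f(x).
F(3/2) = -9*log(9/2) - 32/11 + 8*log(11/2); F(-3/2) = -32/5 - 9*log(3/2) + 8*log(5/2).
Integral = F(3/2) - F(-3/2) = -9*log(9/2) - 8*log(5/2) + 192/55 + 9*log(3/2) + 8*log(11/2).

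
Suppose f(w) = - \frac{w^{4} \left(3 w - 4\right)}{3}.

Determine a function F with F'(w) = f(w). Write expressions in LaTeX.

An antiderivative is F(w) = \frac{w^{5} \left(8 - 5 w\right)}{30}.

For F(w) to be correct the identity F'(w) - f(w) = 0 must hold.
Check: d/dw[\frac{w^{5} \left(8 - 5 w\right)}{30}] = - w^{5} + \frac{4 w^{4}}{3}, which equals f(w).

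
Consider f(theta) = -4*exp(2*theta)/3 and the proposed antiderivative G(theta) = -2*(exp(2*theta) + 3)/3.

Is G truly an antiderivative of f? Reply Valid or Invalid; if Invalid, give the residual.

Valid - the claim checks out under differentiation.

d/dtheta[G] = -4*exp(2*theta)/3
This equals f(theta) exactly, so the claim holds.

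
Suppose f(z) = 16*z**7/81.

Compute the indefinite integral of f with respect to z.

A candidate is checked by its d/dz: the result must match f(z).
Check: d/dz[2*z**8/81] = 16*z**7/81 = f(z).

F(z) = 2*z**8/81 + C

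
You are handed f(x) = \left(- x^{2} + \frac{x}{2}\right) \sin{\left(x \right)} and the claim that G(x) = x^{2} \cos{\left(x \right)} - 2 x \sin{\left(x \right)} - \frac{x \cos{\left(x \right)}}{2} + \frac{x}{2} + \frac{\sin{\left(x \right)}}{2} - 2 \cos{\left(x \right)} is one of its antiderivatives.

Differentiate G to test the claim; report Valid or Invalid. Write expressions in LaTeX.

Invalid: d/dx[G] - f = \frac{1}{2}, which is not 0.

d/dx[G] = - x^{2} \sin{\left(x \right)} + \frac{x \sin{\left(x \right)}}{2} + \frac{1}{2}
d/dx[G] - f(x) = \frac{1}{2} != 0.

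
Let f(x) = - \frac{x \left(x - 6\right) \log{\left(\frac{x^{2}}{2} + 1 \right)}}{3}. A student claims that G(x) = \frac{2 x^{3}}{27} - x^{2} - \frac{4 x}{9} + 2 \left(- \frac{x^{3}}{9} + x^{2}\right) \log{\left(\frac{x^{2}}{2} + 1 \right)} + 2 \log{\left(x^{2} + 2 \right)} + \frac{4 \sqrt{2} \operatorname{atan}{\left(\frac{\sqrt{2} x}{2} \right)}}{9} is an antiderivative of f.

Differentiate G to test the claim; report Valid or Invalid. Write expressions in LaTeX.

Invalid: d/dx[G] - f = \frac{- 3 x^{4} \log{\left(\frac{x^{2}}{2} + 1 \right)} - 2 x^{4} + 18 x^{3} \log{\left(\frac{x^{2}}{2} + 1 \right)} + 18 x^{3} - 6 x^{2} \log{\left(\frac{x^{2}}{2} + 1 \right)} + 36 x \log{\left(\frac{x^{2}}{2} + 1 \right)}}{9 x^{2} + 18}, which is not 0.

d/dx[G] = \frac{- 6 x^{4} \log{\left(\frac{x^{2}}{2} + 1 \right)} - 2 x^{4} + 36 x^{3} \log{\left(\frac{x^{2}}{2} + 1 \right)} + 18 x^{3} - 12 x^{2} \log{\left(\frac{x^{2}}{2} + 1 \right)} + 72 x \log{\left(\frac{x^{2}}{2} + 1 \right)}}{9 x^{2} + 18}
d/dx[G] - f(x) = \frac{- 3 x^{4} \log{\left(\frac{x^{2}}{2} + 1 \right)} - 2 x^{4} + 18 x^{3} \log{\left(\frac{x^{2}}{2} + 1 \right)} + 18 x^{3} - 6 x^{2} \log{\left(\frac{x^{2}}{2} + 1 \right)} + 36 x \log{\left(\frac{x^{2}}{2} + 1 \right)}}{9 x^{2} + 18} != 0.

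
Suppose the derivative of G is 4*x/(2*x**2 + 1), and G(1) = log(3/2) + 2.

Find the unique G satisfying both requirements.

G(x) = log(x**2 + 1/2) + 2

The substitution u = x**2 + 1/2 works: G'(x) is exactly (dG/du)*(du/dx) for that inner function.
A general antiderivative is log(x**2 + 1/2) + C.
The condition gives C = log(3/2) + 2 - (log(3/2)) = 2.
So G(x) = log(x**2 + 1/2) + 2.
Check: d/dx[log(x**2 + 1/2) + 2] = 4*x/(2*x**2 + 1) = G'(x).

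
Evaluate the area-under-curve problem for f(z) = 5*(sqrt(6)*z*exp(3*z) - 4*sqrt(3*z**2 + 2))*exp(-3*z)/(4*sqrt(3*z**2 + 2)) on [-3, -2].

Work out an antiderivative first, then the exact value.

Since d/dz undoes antidifferentiation here, F'(z) = f(z) is required of F(z).
F(z) = 5*(sqrt(6)*sqrt(3*z**2 + 2)*exp(3*z) + 4)*exp(-3*z)/12 is an antiderivative of f.
Check: d/dz[5*(sqrt(6)*sqrt(3*z**2 + 2)*exp(3*z) + 4)*exp(-3*z)/12] = (5*sqrt(6)*z*exp(3*z) - 20*sqrt(3*z**2 + 2))*exp(-3*z)/(4*sqrt(3*z**2 + 2)), which equals f(z).
F(-2) = 5*sqrt(21)/6 + 5*exp(6)/3; F(-3) = 5*sqrt(174)/12 + 5*exp(9)/3.
Integral = F(-2) - F(-3) = -5*exp(9)/3 - 5*sqrt(174)/12 + 5*sqrt(21)/6 + 5*exp(6)/3.

Antiderivative: F(z) = 5*(sqrt(6)*sqrt(3*z**2 + 2)*exp(3*z) + 4)*exp(-3*z)/12; value = -5*exp(9)/3 - 5*sqrt(174)/12 + 5*sqrt(21)/6 + 5*exp(6)/3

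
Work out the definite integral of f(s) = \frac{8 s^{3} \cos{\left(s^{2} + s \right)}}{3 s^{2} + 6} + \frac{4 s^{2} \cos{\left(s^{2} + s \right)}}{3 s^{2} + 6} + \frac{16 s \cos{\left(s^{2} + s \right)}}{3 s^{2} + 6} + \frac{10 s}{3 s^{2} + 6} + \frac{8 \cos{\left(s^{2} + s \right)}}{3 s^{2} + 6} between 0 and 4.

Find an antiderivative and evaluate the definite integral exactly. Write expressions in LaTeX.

The integrand splits into summands that can be handled one at a time.
F(s) = \frac{5 \log{\left(\frac{s^{2}}{2} + 1 \right)} + 4 \sin{\left(s^{2} + s \right)}}{3} is an antiderivative of f.
Check: d/ds[\frac{5 \log{\left(\frac{s^{2}}{2} + 1 \right)} + 4 \sin{\left(s^{2} + s \right)}}{3}] = \frac{8 s^{3} \cos{\left(s^{2} + s \right)} + 4 s^{2} \cos{\left(s^{2} + s \right)} + 16 s \cos{\left(s^{2} + s \right)} + 10 s + 8 \cos{\left(s^{2} + s \right)}}{3 s^{2} + 6}, which equals f(s).
F(4) = \frac{4 \sin{\left(20 \right)}}{3} + \frac{5 \log{\left(9 \right)}}{3}; F(0) = 0.
Integral = F(4) - F(0) = \frac{4 \sin{\left(20 \right)}}{3} + \frac{5 \log{\left(9 \right)}}{3}.

Antiderivative: F(s) = \frac{5 \log{\left(\frac{s^{2}}{2} + 1 \right)} + 4 \sin{\left(s^{2} + s \right)}}{3}; value = \frac{4 \sin{\left(20 \right)}}{3} + \frac{5 \log{\left(9 \right)}}{3}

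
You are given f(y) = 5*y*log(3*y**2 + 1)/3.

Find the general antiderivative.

For F(y) to be correct the identity F'(y) - f(y) = 0 must hold.
Check: d/dy[5*y**2*log(3*y**2 + 1)/6 - 5*y**2/6 + 5*log(3*y**2 + 1)/18] = 5*y*log(3*y**2 + 1)/3 = f(y).

F(y) = 5*y**2*log(3*y**2 + 1)/6 - 5*y**2/6 + 5*log(3*y**2 + 1)/18 + C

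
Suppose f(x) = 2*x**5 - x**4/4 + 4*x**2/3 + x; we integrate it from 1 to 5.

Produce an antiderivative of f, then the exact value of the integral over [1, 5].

Antiderivative: F(x) = x**2*(60*x**4 - 9*x**3 + 80*x + 90)/180; value = 230351/45

Integrate term by term and add the pieces.
F(x) = x**2*(60*x**4 - 9*x**3 + 80*x + 90)/180 is an antiderivative of f.
Check: d/dx[x**2*(60*x**4 - 9*x**3 + 80*x + 90)/180] = 2*x**5 - x**4/4 + 4*x**2/3 + x = f(x).
F(5) = 184325/36; F(1) = 221/180.
Integral = F(5) - F(1) = 230351/45.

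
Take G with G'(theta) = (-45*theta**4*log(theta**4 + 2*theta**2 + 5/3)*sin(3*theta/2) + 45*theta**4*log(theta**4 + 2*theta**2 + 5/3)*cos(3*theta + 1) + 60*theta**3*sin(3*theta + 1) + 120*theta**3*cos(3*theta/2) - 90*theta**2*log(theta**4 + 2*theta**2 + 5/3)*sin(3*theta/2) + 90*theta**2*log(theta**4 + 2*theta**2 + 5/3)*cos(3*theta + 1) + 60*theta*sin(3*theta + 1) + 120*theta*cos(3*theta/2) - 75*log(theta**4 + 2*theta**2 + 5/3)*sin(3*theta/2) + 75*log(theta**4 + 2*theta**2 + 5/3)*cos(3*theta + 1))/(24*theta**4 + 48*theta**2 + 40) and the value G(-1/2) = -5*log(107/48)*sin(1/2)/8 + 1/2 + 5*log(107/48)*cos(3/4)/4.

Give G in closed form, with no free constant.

Recognize the product-rule pattern: G'(theta) = u'v + uv' with u = 5*sin(3*theta + 1)/8 + 5*cos(3*theta/2)/4, v = log(theta**4 + 2*theta**2 + 5/3), so integration by parts undoes it.
A general antiderivative is 5*(sin(3*theta + 1)/2 + cos(3*theta/2))*log(theta**4 + 2*theta**2 + 5/3)/4 + C.
The condition gives C = -5*log(107/48)*sin(1/2)/8 + 1/2 + 5*log(107/48)*cos(3/4)/4 - (-5*log(107/48)*sin(1/2)/8 + 5*log(107/48)*cos(3/4)/4) = 1/2.
So G(theta) = 5*log(theta**4 + 2*theta**2 + 5/3)*sin(3*theta + 1)/8 + 5*log(theta**4 + 2*theta**2 + 5/3)*cos(3*theta/2)/4 + 1/2.
Check: d/dtheta[5*log(theta**4 + 2*theta**2 + 5/3)*sin(3*theta + 1)/8 + 5*log(theta**4 + 2*theta**2 + 5/3)*cos(3*theta/2)/4 + 1/2] = (-45*theta**4*log(theta**4 + 2*theta**2 + 5/3)*sin(3*theta/2) + 45*theta**4*log(theta**4 + 2*theta**2 + 5/3)*cos(3*theta + 1) + 60*theta**3*sin(3*theta + 1) + 120*theta**3*cos(3*theta/2) - 90*theta**2*log(theta**4 + 2*theta**2 + 5/3)*sin(3*theta/2) + 90*theta**2*log(theta**4 + 2*theta**2 + 5/3)*cos(3*theta + 1) + 60*theta*sin(3*theta + 1) + 120*theta*cos(3*theta/2) - 75*log(theta**4 + 2*theta**2 + 5/3)*sin(3*theta/2) + 75*log(theta**4 + 2*theta**2 + 5/3)*cos(3*theta + 1))/(24*theta**4 + 48*theta**2 + 40) = G'(theta).

G(theta) = 5*log(theta**4 + 2*theta**2 + 5/3)*sin(3*theta + 1)/8 + 5*log(theta**4 + 2*theta**2 + 5/3)*cos(3*theta/2)/4 + 1/2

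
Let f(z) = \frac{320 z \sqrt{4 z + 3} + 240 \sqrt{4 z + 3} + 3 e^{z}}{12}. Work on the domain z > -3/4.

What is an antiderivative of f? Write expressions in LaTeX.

An antiderivative is F(z) = \frac{8 \left(4 z + 3\right)^{\frac{5}{2}} + 3 e^{z}}{12}.

An antiderivative F(z) passes only if d/dz[F] lands on f(z) exactly.
Check: d/dz[\frac{8 \left(4 z + 3\right)^{\frac{5}{2}} + 3 e^{z}}{12}] = \frac{80 z \sqrt{4 z + 3}}{3} + 20 \sqrt{4 z + 3} + \frac{e^{z}}{4}, which equals f(z).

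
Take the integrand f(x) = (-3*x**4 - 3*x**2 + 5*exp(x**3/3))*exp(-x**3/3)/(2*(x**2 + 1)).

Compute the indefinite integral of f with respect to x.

Since d/dx undoes antidifferentiation here, F'(x) = f(x) is required of F(x).
Check: d/dx[(5*exp(x**3/3)*atan(x) + 3)*exp(-x**3/3)/2] = (-3*x**4 - 3*x**2 + 5*exp(x**3/3))/(2*x**2*exp(x**3/3) + 2*exp(x**3/3)), which equals f(x).

F(x) = (5*exp(x**3/3)*atan(x) + 3)*exp(-x**3/3)/2 + C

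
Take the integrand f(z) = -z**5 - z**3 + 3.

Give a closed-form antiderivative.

An antiderivative is F(z) = -z**6/6 - z**4/4 + 3*z.

Integrate term by term and add the pieces.
Check: d/dz[-z**6/6 - z**4/4 + 3*z] = -z**5 - z**3 + 3 = f(z).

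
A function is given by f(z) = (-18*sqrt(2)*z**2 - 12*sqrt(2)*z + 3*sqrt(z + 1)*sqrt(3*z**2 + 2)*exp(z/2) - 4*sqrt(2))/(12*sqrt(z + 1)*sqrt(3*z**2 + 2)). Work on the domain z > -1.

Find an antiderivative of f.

Whatever form F(z) takes, F'(z) = f(z) is non-negotiable.
Check: d/dz[-sqrt(2)*sqrt(z + 1)*sqrt(3*z**2 + 2)/3 + exp(z/2)/2] = (-18*sqrt(2)*z**2 - 12*sqrt(2)*z + 3*sqrt(z + 1)*sqrt(3*z**2 + 2)*exp(z/2) - 4*sqrt(2))/(12*sqrt(z + 1)*sqrt(3*z**2 + 2)) = f(z).

An antiderivative is F(z) = -sqrt(2)*sqrt(z + 1)*sqrt(3*z**2 + 2)/3 + exp(z/2)/2.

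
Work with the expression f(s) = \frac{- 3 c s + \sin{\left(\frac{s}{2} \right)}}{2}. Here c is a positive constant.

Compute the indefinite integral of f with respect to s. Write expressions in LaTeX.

Check any antiderivative F(s) by computing F'(s) and comparing it with f(s).
Check: d/ds[- \frac{3 c s^{2} + 4 \cos{\left(\frac{s}{2} \right)}}{4}] = - \frac{3 c s}{2} + \frac{\sin{\left(\frac{s}{2} \right)}}{2}, which equals f(s).

F(s) = - \frac{3 c s^{2} + 4 \cos{\left(\frac{s}{2} \right)}}{4} + C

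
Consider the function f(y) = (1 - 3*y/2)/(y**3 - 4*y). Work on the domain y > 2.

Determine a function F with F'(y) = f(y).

The denominator factors as 2*y*(y - 2)*(y + 2); partial fractions split f into directly integrable pieces: 1/(2*(y + 2)) - 1/(4*(y - 2)) - 1/(4*y).
Check: d/dy[(2*log(y + 2) - log(y**2 - 2*y))/4] = (2 - 3*y)/(2*y**3 - 8*y), which equals f(y).

An antiderivative is F(y) = (2*log(y + 2) - log(y**2 - 2*y))/4.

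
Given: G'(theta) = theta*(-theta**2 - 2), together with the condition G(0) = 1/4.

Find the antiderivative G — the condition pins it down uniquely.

G(theta) = -(theta**4 + 4*theta**2 - 1)/4

Differentiate the proposed G(theta) back; it has to land on the given G'(theta).
A general antiderivative is -theta**4/4 - theta**2 - 3/4 + C.
The condition gives C = 1/4 - (-3/4) = 1.
So G(theta) = -(theta**4 + 4*theta**2 - 1)/4.
Check: d/dtheta[-(theta**4 + 4*theta**2 - 1)/4] = -theta**3 - 2*theta, which equals G'(theta).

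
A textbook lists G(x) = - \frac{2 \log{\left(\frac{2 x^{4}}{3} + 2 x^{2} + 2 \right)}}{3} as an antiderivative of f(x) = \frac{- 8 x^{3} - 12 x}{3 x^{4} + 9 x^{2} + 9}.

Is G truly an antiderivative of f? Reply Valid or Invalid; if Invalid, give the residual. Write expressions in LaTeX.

Valid. The derivative of G reproduces f.

d/dx[G] = \frac{- 8 x^{3} - 12 x}{3 x^{4} + 9 x^{2} + 9}
This equals f(x) exactly, so the claim holds.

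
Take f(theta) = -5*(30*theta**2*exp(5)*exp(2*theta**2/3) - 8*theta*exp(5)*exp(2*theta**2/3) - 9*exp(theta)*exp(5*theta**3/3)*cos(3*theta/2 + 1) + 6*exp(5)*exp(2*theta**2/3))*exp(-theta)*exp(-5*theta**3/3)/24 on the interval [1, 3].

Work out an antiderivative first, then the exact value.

A candidate is checked by its d/dtheta: the result must match f(theta).
F(theta) = 5*exp(-5*theta**3/3 + 2*theta**2/3 - theta + 5)/4 + 5*sin(3*theta/2 + 1)/4 is an antiderivative of f.
Check: d/dtheta[5*exp(-5*theta**3/3 + 2*theta**2/3 - theta + 5)/4 + 5*sin(3*theta/2 + 1)/4] = (-150*theta**2 + 40*theta + 45*exp(-5)*exp(theta)*exp(-2*theta**2/3)*exp(5*theta**3/3)*cos(3*theta/2 + 1) - 30)*exp(5)*exp(-theta)*exp(2*theta**2/3)*exp(-5*theta**3/3)/24, which equals f(theta).
F(3) = 5*sin(11/2)/4 + 5*exp(-37)/4; F(1) = 5*sin(5/2)/4 + 5*exp(3)/4.
Integral = F(3) - F(1) = -5*exp(3)/4 + 5*sin(11/2)/4 - 5*sin(5/2)/4 + 5*exp(-37)/4.

Antiderivative: F(theta) = 5*exp(-5*theta**3/3 + 2*theta**2/3 - theta + 5)/4 + 5*sin(3*theta/2 + 1)/4; value = -5*exp(3)/4 + 5*sin(11/2)/4 - 5*sin(5/2)/4 + 5*exp(-37)/4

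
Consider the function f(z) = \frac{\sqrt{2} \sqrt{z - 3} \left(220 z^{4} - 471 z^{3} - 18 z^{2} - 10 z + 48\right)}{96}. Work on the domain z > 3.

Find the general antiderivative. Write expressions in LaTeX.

F(z) = \frac{\sqrt{2} \left(z - 3\right)^{\frac{3}{2}} \left(20 z^{4} + z^{3} - 2 z + 12\right)}{48} + C

f has the shape u'v + uv' for u = - \frac{\left(\frac{z}{2} - \frac{3}{2}\right)^{\frac{3}{2}}}{3} and v = - 5 z^{4} - \frac{z^{3}}{4} + \frac{z}{2} - 3 — it is the derivative of the product u*v.
Check: d/dz[\frac{\sqrt{2} \left(z - 3\right)^{\frac{3}{2}} \left(20 z^{4} + z^{3} - 2 z + 12\right)}{48}] = \frac{55 \sqrt{2} z^{4} \sqrt{z - 3}}{24} - \frac{157 \sqrt{2} z^{3} \sqrt{z - 3}}{32} - \frac{3 \sqrt{2} z^{2} \sqrt{z - 3}}{16} - \frac{5 \sqrt{2} z \sqrt{z - 3}}{48} + \frac{\sqrt{2} \sqrt{z - 3}}{2}, which equals f(z).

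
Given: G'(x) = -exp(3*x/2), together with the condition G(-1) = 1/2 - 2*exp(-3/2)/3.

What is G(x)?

G(x) = 1/2 - 2*exp(3*x/2)/3

Recover the given G'(x) by differentiating a candidate G(x); any mismatch rules it out.
A general antiderivative is -2*exp(3*x/2)/3 + C.
The condition gives C = 1/2 - 2*exp(-3/2)/3 - (-2*exp(-3/2)/3) = 1/2.
So G(x) = 1/2 - 2*exp(3*x/2)/3.
Check: d/dx[1/2 - 2*exp(3*x/2)/3] = -exp(3*x/2) = G'(x).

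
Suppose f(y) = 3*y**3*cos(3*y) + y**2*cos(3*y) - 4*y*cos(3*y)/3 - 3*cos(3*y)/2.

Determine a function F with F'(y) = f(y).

Integrate term by term and add the pieces.
Check: d/dy[(54*y**3*sin(3*y) + 18*y**2*sin(3*y) + 54*y**2*cos(3*y) - 60*y*sin(3*y) + 12*y*cos(3*y) - 31*sin(3*y) - 20*cos(3*y))/54] = 3*y**3*cos(3*y) + y**2*cos(3*y) - 4*y*cos(3*y)/3 - 3*cos(3*y)/2 = f(y).

An antiderivative is F(y) = (54*y**3*sin(3*y) + 18*y**2*sin(3*y) + 54*y**2*cos(3*y) - 60*y*sin(3*y) + 12*y*cos(3*y) - 31*sin(3*y) - 20*cos(3*y))/54.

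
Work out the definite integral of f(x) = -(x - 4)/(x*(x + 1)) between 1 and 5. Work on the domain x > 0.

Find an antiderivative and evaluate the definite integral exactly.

Antiderivative: F(x) = 4*log(x) - 5*log(x + 1); value = -5*log(6) + 5*log(2) + 4*log(5)

Factor the denominator (x*(x + 1)) and decompose: f = -5/(x + 1) + 4/x; each piece integrates to a log, atan, or power term.
F(x) = 4*log(x) - 5*log(x + 1) is an antiderivative of f.
Check: d/dx[4*log(x) - 5*log(x + 1)] = (4 - x)/(x**2 + x), which equals f(x).
F(5) = -5*log(6) + 4*log(5); F(1) = -5*log(2).
Integral = F(5) - F(1) = -5*log(6) + 5*log(2) + 4*log(5).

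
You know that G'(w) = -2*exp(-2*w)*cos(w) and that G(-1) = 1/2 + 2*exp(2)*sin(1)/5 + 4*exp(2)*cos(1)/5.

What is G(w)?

G(w) = (5*exp(2*w) - 4*sin(w) + 8*cos(w))*exp(-2*w)/10

A first test for any G(w): its w-derivative must equal the given G'(w).
A general antiderivative is -2*exp(-2*w)*sin(w)/5 + 4*exp(-2*w)*cos(w)/5 + C.
The condition gives C = 1/2 + 2*exp(2)*sin(1)/5 + 4*exp(2)*cos(1)/5 - (2*exp(2)*sin(1)/5 + 4*exp(2)*cos(1)/5) = 1/2.
So G(w) = (5*exp(2*w) - 4*sin(w) + 8*cos(w))*exp(-2*w)/10.
Check: d/dw[(5*exp(2*w) - 4*sin(w) + 8*cos(w))*exp(-2*w)/10] = -2*exp(-2*w)*cos(w) = G'(w).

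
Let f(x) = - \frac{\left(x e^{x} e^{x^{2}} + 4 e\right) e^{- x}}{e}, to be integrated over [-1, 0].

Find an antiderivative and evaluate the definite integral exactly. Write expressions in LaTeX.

Antiderivative: F(x) = \frac{\left(- \frac{e^{x} e^{x^{2}}}{e} + 8\right) e^{- x}}{2}; value = - 4 e - \frac{1}{2 e} + \frac{9}{2}

Check any antiderivative F(x) by computing F'(x) and comparing it with f(x).
F(x) = \frac{\left(- \frac{e^{x} e^{x^{2}}}{e} + 8\right) e^{- x}}{2} is an antiderivative of f.
Check: d/dx[\frac{\left(- \frac{e^{x} e^{x^{2}}}{e} + 8\right) e^{- x}}{2}] = \frac{\left(- x e^{x} e^{x^{2}} - 4 e\right) e^{- x}}{e}, which equals f(x).
F(0) = 4 - \frac{1}{2 e}; F(-1) = - \frac{1}{2} + 4 e.
Integral = F(0) - F(-1) = - 4 e - \frac{1}{2 e} + \frac{9}{2}.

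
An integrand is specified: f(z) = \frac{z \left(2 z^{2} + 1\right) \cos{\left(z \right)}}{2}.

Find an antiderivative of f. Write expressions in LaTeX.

An antiderivative is F(z) = \frac{2 z^{3} \sin{\left(z \right)} + 6 z^{2} \cos{\left(z \right)} - 11 z \sin{\left(z \right)} - 11 \cos{\left(z \right)}}{2}.

Any candidate F(z) must reproduce f(z) exactly when differentiated.
Check: d/dz[\frac{2 z^{3} \sin{\left(z \right)} + 6 z^{2} \cos{\left(z \right)} - 11 z \sin{\left(z \right)} - 11 \cos{\left(z \right)}}{2}] = z^{3} \cos{\left(z \right)} + \frac{z \cos{\left(z \right)}}{2}, which equals f(z).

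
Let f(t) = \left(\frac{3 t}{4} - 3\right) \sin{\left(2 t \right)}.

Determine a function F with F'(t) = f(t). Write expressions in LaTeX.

A candidate is checked by its d/dt: the result must match f(t).
Check: d/dt[- \frac{3 t \cos{\left(2 t \right)}}{8} + \frac{3 \sin{\left(2 t \right)}}{16} + \frac{3 \cos{\left(2 t \right)}}{2}] = \frac{3 t \sin{\left(2 t \right)}}{4} - 3 \sin{\left(2 t \right)}, which equals f(t).

An antiderivative is F(t) = - \frac{3 t \cos{\left(2 t \right)}}{8} + \frac{3 \sin{\left(2 t \right)}}{16} + \frac{3 \cos{\left(2 t \right)}}{2}.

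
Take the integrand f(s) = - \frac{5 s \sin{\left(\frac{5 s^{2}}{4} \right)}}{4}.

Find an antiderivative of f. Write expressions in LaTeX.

f matches the chain-rule pattern g'(h)*h' with inner function h(s) = \frac{5 s^{2}}{4}; substituting u = h(s) collapses the integral.
Check: d/ds[\frac{\cos{\left(\frac{5 s^{2}}{4} \right)}}{2}] = - \frac{5 s \sin{\left(\frac{5 s^{2}}{4} \right)}}{4} = f(s).

An antiderivative is F(s) = \frac{\cos{\left(\frac{5 s^{2}}{4} \right)}}{2}.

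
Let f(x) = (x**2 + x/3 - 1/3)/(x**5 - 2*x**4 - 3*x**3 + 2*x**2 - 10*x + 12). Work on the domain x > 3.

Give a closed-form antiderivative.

An antiderivative is F(x) = -(-174*log(x - 3) + 110*log(x - 1) - 66*log(x + 2) + 65*log(x**2 + 2) + 140*sqrt(2)*atan(sqrt(2)*x/2))/1980.

Factor the denominator (3*(x - 3)*(x - 1)*(x + 2)*(x**2 + 2)) and decompose: f = -(13*x + 28)/(198*(x**2 + 2)) + 1/(30*(x + 2)) - 1/(18*(x - 1)) + 29/(330*(x - 3)); each piece integrates to a log, atan, or power term.
Check: d/dx[-(-174*log(x - 3) + 110*log(x - 1) - 66*log(x + 2) + 65*log(x**2 + 2) + 140*sqrt(2)*atan(sqrt(2)*x/2))/1980] = (3*x**2 + x - 1)/(3*x**5 - 6*x**4 - 9*x**3 + 6*x**2 - 30*x + 36), which equals f(x).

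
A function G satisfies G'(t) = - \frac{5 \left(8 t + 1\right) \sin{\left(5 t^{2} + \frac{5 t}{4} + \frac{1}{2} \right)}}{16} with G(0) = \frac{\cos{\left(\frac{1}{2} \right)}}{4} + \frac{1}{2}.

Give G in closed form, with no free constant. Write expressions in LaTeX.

G(t) = \frac{\cos{\left(5 t^{2} + \frac{5 t}{4} + \frac{1}{2} \right)} + 2}{4}

G'(t) matches the chain-rule pattern g'(h)*h' with inner function h(t) = 5 t^{2} + \frac{5 t}{4} + \frac{1}{2}; substituting u = h(t) collapses the integral.
A general antiderivative is \frac{\cos{\left(5 t^{2} + \frac{5 t}{4} + \frac{1}{2} \right)}}{4} + C.
The condition gives C = \frac{\cos{\left(\frac{1}{2} \right)}}{4} + \frac{1}{2} - (\frac{\cos{\left(\frac{1}{2} \right)}}{4}) = \frac{1}{2}.
So G(t) = \frac{\cos{\left(5 t^{2} + \frac{5 t}{4} + \frac{1}{2} \right)} + 2}{4}.
Check: d/dt[\frac{\cos{\left(5 t^{2} + \frac{5 t}{4} + \frac{1}{2} \right)} + 2}{4}] = - \frac{5 t \sin{\left(5 t^{2} + \frac{5 t}{4} + \frac{1}{2} \right)}}{2} - \frac{5 \sin{\left(5 t^{2} + \frac{5 t}{4} + \frac{1}{2} \right)}}{16}, which equals G'(t).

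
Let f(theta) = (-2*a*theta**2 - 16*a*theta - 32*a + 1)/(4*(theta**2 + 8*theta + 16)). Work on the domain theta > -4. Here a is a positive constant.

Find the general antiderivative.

F(theta) = (-2*a*theta**2 - 8*a*theta - 1)/(4*theta + 16) + C

For F(theta) to be correct the identity F'(theta) - f(theta) = 0 must hold.
Check: d/dtheta[(-2*a*theta**2 - 8*a*theta - 1)/(4*theta + 16)] = (-2*a*theta**2 - 16*a*theta - 32*a + 1)/(4*theta**2 + 32*theta + 64), which equals f(theta).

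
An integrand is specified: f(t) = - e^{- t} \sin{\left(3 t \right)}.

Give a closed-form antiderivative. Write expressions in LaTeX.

An antiderivative is F(t) = \frac{e^{- t} \sin{\left(3 t \right)}}{10} + \frac{3 e^{- t} \cos{\left(3 t \right)}}{10}.

Since d/dt undoes antidifferentiation here, F'(t) = f(t) is required of F(t).
Check: d/dt[\frac{e^{- t} \sin{\left(3 t \right)}}{10} + \frac{3 e^{- t} \cos{\left(3 t \right)}}{10}] = - e^{- t} \sin{\left(3 t \right)} = f(t).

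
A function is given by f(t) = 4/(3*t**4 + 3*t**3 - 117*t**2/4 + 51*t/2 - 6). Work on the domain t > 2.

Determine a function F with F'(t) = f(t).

An antiderivative is F(t) = 8*log(t - 2)/81 - 64*log(t - 1/2)/729 - 8*log(t + 4)/729 + 32/(162*t - 81).

The denominator factors as 3*(t - 2)*(t + 4)*(2*t - 1)**2; partial fractions split f into directly integrable pieces: -128/(729*(2*t - 1)) - 64/(81*(2*t - 1)**2) - 8/(729*(t + 4)) + 8/(81*(t - 2)).
Check: d/dt[8*log(t - 2)/81 - 64*log(t - 1/2)/729 - 8*log(t + 4)/729 + 32/(162*t - 81)] = 16/(12*t**4 + 12*t**3 - 117*t**2 + 102*t - 24), which equals f(t).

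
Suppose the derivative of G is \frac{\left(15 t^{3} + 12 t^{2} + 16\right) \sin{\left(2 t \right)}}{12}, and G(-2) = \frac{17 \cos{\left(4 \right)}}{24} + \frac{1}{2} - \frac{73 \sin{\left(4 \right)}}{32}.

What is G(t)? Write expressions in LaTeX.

The proposed G(t) is checked by its d/dt: the result must match the given G'(t).
A general antiderivative is - \frac{5 t^{3} \cos{\left(2 t \right)}}{8} + \frac{15 t^{2} \sin{\left(2 t \right)}}{16} - \frac{t^{2} \cos{\left(2 t \right)}}{2} + \frac{t \sin{\left(2 t \right)}}{2} + \frac{15 t \cos{\left(2 t \right)}}{16} - \frac{15 \sin{\left(2 t \right)}}{32} - \frac{5 \cos{\left(2 t \right)}}{12} + C.
The condition gives C = \frac{17 \cos{\left(4 \right)}}{24} + \frac{1}{2} - \frac{73 \sin{\left(4 \right)}}{32} - (\frac{17 \cos{\left(4 \right)}}{24} - \frac{73 \sin{\left(4 \right)}}{32}) = \frac{1}{2}.
So G(t) = - \frac{5 t^{3} \cos{\left(2 t \right)}}{8} + \frac{15 t^{2} \sin{\left(2 t \right)}}{16} - \frac{t^{2} \cos{\left(2 t \right)}}{2} + \frac{t \sin{\left(2 t \right)}}{2} + \frac{15 t \cos{\left(2 t \right)}}{16} - \frac{15 \sin{\left(2 t \right)}}{32} - \frac{5 \cos{\left(2 t \right)}}{12} + \frac{1}{2}.
Check: d/dt[- \frac{5 t^{3} \cos{\left(2 t \right)}}{8} + \frac{15 t^{2} \sin{\left(2 t \right)}}{16} - \frac{t^{2} \cos{\left(2 t \right)}}{2} + \frac{t \sin{\left(2 t \right)}}{2} + \frac{15 t \cos{\left(2 t \right)}}{16} - \frac{15 \sin{\left(2 t \right)}}{32} - \frac{5 \cos{\left(2 t \right)}}{12} + \frac{1}{2}] = \frac{5 t^{3} \sin{\left(2 t \right)}}{4} + t^{2} \sin{\left(2 t \right)} + \frac{4 \sin{\left(2 t \right)}}{3}, which equals G'(t).

G(t) = - \frac{5 t^{3} \cos{\left(2 t \right)}}{8} + \frac{15 t^{2} \sin{\left(2 t \right)}}{16} - \frac{t^{2} \cos{\left(2 t \right)}}{2} + \frac{t \sin{\left(2 t \right)}}{2} + \frac{15 t \cos{\left(2 t \right)}}{16} - \frac{15 \sin{\left(2 t \right)}}{32} - \frac{5 \cos{\left(2 t \right)}}{12} + \frac{1}{2}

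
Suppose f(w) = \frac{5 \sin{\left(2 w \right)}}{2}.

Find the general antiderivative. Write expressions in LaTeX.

F(w) = - \frac{5 \cos{\left(2 w \right)}}{4} + C

An antiderivative F(w) passes only if d/dw[F] lands on f(w) exactly.
Check: d/dw[- \frac{5 \cos{\left(2 w \right)}}{4}] = \frac{5 \sin{\left(2 w \right)}}{2} = f(w).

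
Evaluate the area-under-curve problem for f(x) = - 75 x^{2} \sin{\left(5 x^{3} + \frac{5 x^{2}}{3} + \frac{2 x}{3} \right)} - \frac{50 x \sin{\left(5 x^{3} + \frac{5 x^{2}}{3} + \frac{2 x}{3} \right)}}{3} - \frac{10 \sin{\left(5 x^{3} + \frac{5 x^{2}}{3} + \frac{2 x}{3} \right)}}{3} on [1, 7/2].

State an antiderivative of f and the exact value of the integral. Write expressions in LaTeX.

Antiderivative: F(x) = 5 \cos{\left(5 x^{3} + \frac{5 x^{2}}{3} + \frac{2 x}{3} \right)}; value = - 5 \cos{\left(\frac{22}{3} \right)} + 5 \cos{\left(\frac{1897}{8} \right)}

The substitution u = 5 x^{3} + \frac{5 x^{2}}{3} + \frac{2 x}{3} works: f is exactly (dF/du)*(du/dx) for that inner function.
F(x) = 5 \cos{\left(5 x^{3} + \frac{5 x^{2}}{3} + \frac{2 x}{3} \right)} is an antiderivative of f.
Check: d/dx[5 \cos{\left(5 x^{3} + \frac{5 x^{2}}{3} + \frac{2 x}{3} \right)}] = - 75 x^{2} \sin{\left(5 x^{3} + \frac{5 x^{2}}{3} + \frac{2 x}{3} \right)} - \frac{50 x \sin{\left(5 x^{3} + \frac{5 x^{2}}{3} + \frac{2 x}{3} \right)}}{3} - \frac{10 \sin{\left(5 x^{3} + \frac{5 x^{2}}{3} + \frac{2 x}{3} \right)}}{3} = f(x).
F(7/2) = 5 \cos{\left(\frac{1897}{8} \right)}; F(1) = 5 \cos{\left(\frac{22}{3} \right)}.
Integral = F(7/2) - F(1) = - 5 \cos{\left(\frac{22}{3} \right)} + 5 \cos{\left(\frac{1897}{8} \right)}.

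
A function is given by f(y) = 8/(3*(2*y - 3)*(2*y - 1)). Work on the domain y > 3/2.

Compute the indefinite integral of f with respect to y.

The denominator factors as 3*(2*y - 3)*(2*y - 1); partial fractions split f into directly integrable pieces: -4/(3*(2*y - 1)) + 4/(3*(2*y - 3)).
Check: d/dy[2*(log(y - 3/2) - log(y - 1/2))/3] = 8/(12*y**2 - 24*y + 9), which equals f(y).

F(y) = 2*(log(y - 3/2) - log(y - 1/2))/3 + C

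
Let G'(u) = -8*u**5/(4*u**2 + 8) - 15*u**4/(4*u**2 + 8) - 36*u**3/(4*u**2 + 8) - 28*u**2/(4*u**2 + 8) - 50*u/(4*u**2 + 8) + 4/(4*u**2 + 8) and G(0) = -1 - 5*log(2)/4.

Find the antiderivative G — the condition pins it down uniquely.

G(u) = (-2*u**4 - 5*u**3 - 10*u**2 + 2*u - 5*log(u**2 + 2) - 4)/4

Integrate term by term and add the pieces.
A general antiderivative is -u**4/2 - 5*u**3/4 - 5*u**2/2 + u/2 - 5*log(u**2 + 2)/4 - 3/2 + C.
The condition gives C = -1 - 5*log(2)/4 - (-3/2 - 5*log(2)/4) = 1/2.
So G(u) = (-2*u**4 - 5*u**3 - 10*u**2 + 2*u - 5*log(u**2 + 2) - 4)/4.
Check: d/du[(-2*u**4 - 5*u**3 - 10*u**2 + 2*u - 5*log(u**2 + 2) - 4)/4] = (-8*u**5 - 15*u**4 - 36*u**3 - 28*u**2 - 50*u + 4)/(4*u**2 + 8), which equals G'(u).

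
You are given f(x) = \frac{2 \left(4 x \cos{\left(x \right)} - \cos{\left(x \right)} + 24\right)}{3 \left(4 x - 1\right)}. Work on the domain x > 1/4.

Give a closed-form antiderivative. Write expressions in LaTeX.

Differentiate the proposed F(x) back; it has to land on f(x) exactly.
Check: d/dx[\frac{2 \left(6 \log{\left(4 x - 1 \right)} + \sin{\left(x \right)}\right)}{3}] = \frac{8 x \cos{\left(x \right)} - 2 \cos{\left(x \right)} + 48}{12 x - 3}, which equals f(x).

An antiderivative is F(x) = \frac{2 \left(6 \log{\left(4 x - 1 \right)} + \sin{\left(x \right)}\right)}{3}.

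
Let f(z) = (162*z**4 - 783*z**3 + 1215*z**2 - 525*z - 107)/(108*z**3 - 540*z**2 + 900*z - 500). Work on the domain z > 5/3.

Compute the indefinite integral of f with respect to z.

F(z) = 3*z**2/4 + z/4 - 3/(36*z**2 - 120*z + 100) + C

Any candidate F(z) must reproduce f(z) exactly when differentiated.
Check: d/dz[3*z**2/4 + z/4 - 3/(36*z**2 - 120*z + 100)] = (162*z**4 - 783*z**3 + 1215*z**2 - 525*z - 107)/(108*z**3 - 540*z**2 + 900*z - 500) = f(z).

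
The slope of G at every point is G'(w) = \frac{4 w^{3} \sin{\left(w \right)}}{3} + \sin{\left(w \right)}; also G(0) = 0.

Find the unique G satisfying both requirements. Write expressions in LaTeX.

The integrand splits into summands that can be handled one at a time.
A general antiderivative is - \frac{4 w^{3} \cos{\left(w \right)}}{3} + 4 w^{2} \sin{\left(w \right)} + 8 w \cos{\left(w \right)} - 8 \sin{\left(w \right)} - \cos{\left(w \right)} + C.
The condition gives C = 0 - (-1) = 1.
So G(w) = - \frac{4 w^{3} \cos{\left(w \right)}}{3} + 4 w^{2} \sin{\left(w \right)} + 8 w \cos{\left(w \right)} - 8 \sin{\left(w \right)} - \cos{\left(w \right)} + 1.
Check: d/dw[- \frac{4 w^{3} \cos{\left(w \right)}}{3} + 4 w^{2} \sin{\left(w \right)} + 8 w \cos{\left(w \right)} - 8 \sin{\left(w \right)} - \cos{\left(w \right)} + 1] = \frac{4 w^{3} \sin{\left(w \right)}}{3} + \sin{\left(w \right)} = G'(w).

G(w) = - \frac{4 w^{3} \cos{\left(w \right)}}{3} + 4 w^{2} \sin{\left(w \right)} + 8 w \cos{\left(w \right)} - 8 \sin{\left(w \right)} - \cos{\left(w \right)} + 1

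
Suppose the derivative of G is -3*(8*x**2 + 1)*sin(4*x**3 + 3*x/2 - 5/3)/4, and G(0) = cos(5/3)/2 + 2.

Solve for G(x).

G(x) = cos(4*x**3 + 3*x/2 - 5/3)/2 + 2

G'(x) matches the chain-rule pattern g'(h)*h' with inner function h(x) = 4*x**3 + 3*x/2 - 5/3; substituting u = h(x) collapses the integral.
A general antiderivative is cos(4*x**3 + 3*x/2 - 5/3)/2 + C.
The condition gives C = cos(5/3)/2 + 2 - (cos(5/3)/2) = 2.
So G(x) = cos(4*x**3 + 3*x/2 - 5/3)/2 + 2.
Check: d/dx[cos(4*x**3 + 3*x/2 - 5/3)/2 + 2] = -6*x**2*sin(4*x**3 + 3*x/2 - 5/3) - 3*sin(4*x**3 + 3*x/2 - 5/3)/4, which equals G'(x).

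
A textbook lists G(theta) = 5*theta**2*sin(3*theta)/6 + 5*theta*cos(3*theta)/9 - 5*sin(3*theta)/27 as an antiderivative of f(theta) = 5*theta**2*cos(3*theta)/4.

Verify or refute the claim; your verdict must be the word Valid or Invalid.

d/dtheta[G] = 5*theta**2*cos(3*theta)/2
d/dtheta[G] - f(theta) = 5*theta**2*cos(3*theta)/4 != 0.

Invalid: d/dtheta[G] - f = 5*theta**2*cos(3*theta)/4, which is not 0.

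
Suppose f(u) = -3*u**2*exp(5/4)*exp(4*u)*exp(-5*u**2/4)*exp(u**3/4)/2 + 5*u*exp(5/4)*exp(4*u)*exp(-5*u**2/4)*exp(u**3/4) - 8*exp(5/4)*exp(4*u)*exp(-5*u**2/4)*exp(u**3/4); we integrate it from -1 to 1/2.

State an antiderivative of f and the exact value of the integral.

Antiderivative: F(u) = -2*exp(5/4)*exp(4*u)*exp(-5*u**2/4)*exp(u**3/4); value = -2*exp(95/32) + 2*exp(-17/4)

f matches the chain-rule pattern g'(h)*h' with inner function h(u) = u**3/4 - 5*u**2/4 + 4*u + 5/4; substituting w = h(u) collapses the integral.
F(u) = -2*exp(5/4)*exp(4*u)*exp(-5*u**2/4)*exp(u**3/4) is an antiderivative of f.
Check: d/du[-2*exp(5/4)*exp(4*u)*exp(-5*u**2/4)*exp(u**3/4)] = (-3*u**2*exp(5/4)*exp(4*u)*exp(u**3/4) + 10*u*exp(5/4)*exp(4*u)*exp(u**3/4) - 16*exp(5/4)*exp(4*u)*exp(u**3/4))*exp(-5*u**2/4)/2, which equals f(u).
F(1/2) = -2*exp(95/32); F(-1) = -2*exp(-17/4).
Integral = F(1/2) - F(-1) = -2*exp(95/32) + 2*exp(-17/4).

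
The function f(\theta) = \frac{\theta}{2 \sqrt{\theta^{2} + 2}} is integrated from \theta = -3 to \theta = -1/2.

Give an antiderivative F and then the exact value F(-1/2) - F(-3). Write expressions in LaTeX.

The substitution u = \theta^{2} + 2 works: f is exactly (dF/du)*(du/d\theta) for that inner function.
F(\theta) = \frac{\sqrt{\theta^{2} + 2}}{2} is an antiderivative of f.
Check: d/d\theta[\frac{\sqrt{\theta^{2} + 2}}{2}] = \frac{\theta}{2 \sqrt{\theta^{2} + 2}} = f(\theta).
F(-1/2) = \frac{3}{4}; F(-3) = \frac{\sqrt{11}}{2}.
Integral = F(-1/2) - F(-3) = \frac{3}{4} - \frac{\sqrt{11}}{2}.

Antiderivative: F(\theta) = \frac{\sqrt{\theta^{2} + 2}}{2}; value = \frac{3}{4} - \frac{\sqrt{11}}{2}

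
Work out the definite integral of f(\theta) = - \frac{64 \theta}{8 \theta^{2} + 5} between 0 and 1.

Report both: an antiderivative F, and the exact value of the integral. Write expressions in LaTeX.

f matches the chain-rule pattern g'(h)*h' with inner function h(\theta) = 4 \theta^{2} + \frac{5}{2}; substituting u = h(\theta) collapses the integral.
F(\theta) = - 4 \log{\left(4 \theta^{2} + \frac{5}{2} \right)} is an antiderivative of f.
Check: d/d\theta[- 4 \log{\left(4 \theta^{2} + \frac{5}{2} \right)}] = - \frac{64 \theta}{8 \theta^{2} + 5} = f(\theta).
F(1) = - 4 \log{\left(\frac{13}{2} \right)}; F(0) = - 4 \log{\left(\frac{5}{2} \right)}.
Integral = F(1) - F(0) = - 4 \log{\left(\frac{13}{2} \right)} + 4 \log{\left(\frac{5}{2} \right)}.

Antiderivative: F(\theta) = - 4 \log{\left(4 \theta^{2} + \frac{5}{2} \right)}; value = - 4 \log{\left(\frac{13}{2} \right)} + 4 \log{\left(\frac{5}{2} \right)}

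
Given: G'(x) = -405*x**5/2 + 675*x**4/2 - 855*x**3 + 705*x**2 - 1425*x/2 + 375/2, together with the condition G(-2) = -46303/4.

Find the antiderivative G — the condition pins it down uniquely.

G'(x) matches the chain-rule pattern g'(h)*h' with inner function h(x) = 3*x**2 - 2*x + 5; substituting u = h(x) collapses the integral.
A general antiderivative is -5*(3*x**2 - 2*x + 5)**3/4 + C.
The condition gives C = -46303/4 - (-46305/4) = 1/2.
So G(x) = (2 - 5*(3*x**2 - 2*x + 5)**3)/4.
Check: d/dx[(2 - 5*(3*x**2 - 2*x + 5)**3)/4] = -405*x**5/2 + 675*x**4/2 - 855*x**3 + 705*x**2 - 1425*x/2 + 375/2 = G'(x).

G(x) = (2 - 5*(3*x**2 - 2*x + 5)**3)/4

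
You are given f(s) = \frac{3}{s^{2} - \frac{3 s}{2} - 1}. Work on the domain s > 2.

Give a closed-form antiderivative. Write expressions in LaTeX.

Factor the denominator (\left(s - 2\right) \left(2 s + 1\right)) and decompose: f = - \frac{12}{5 \left(2 s + 1\right)} + \frac{6}{5 \left(s - 2\right)}; each piece integrates to a log, atan, or power term.
Check: d/ds[\frac{6 \log{\left(s - 2 \right)}}{5} - \frac{6 \log{\left(s + \frac{1}{2} \right)}}{5}] = \frac{6}{2 s^{2} - 3 s - 2}, which equals f(s).

An antiderivative is F(s) = \frac{6 \log{\left(s - 2 \right)}}{5} - \frac{6 \log{\left(s + \frac{1}{2} \right)}}{5}.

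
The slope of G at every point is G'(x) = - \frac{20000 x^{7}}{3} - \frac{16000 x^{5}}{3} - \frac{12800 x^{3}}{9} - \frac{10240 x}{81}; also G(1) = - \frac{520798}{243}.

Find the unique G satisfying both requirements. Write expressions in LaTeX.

G(x) = - \frac{2500 x^{8}}{3} - \frac{8000 x^{6}}{9} - \frac{3200 x^{4}}{9} - \frac{5120 x^{2}}{81} - \frac{538}{243}

G'(x) matches the chain-rule pattern g'(h)*h' with inner function h(x) = 5 x^{2} + \frac{4}{3}; substituting u = h(x) collapses the integral.
A general antiderivative is - \frac{4 \left(5 x^{2} + \frac{4}{3}\right)^{4}}{3} + C.
The condition gives C = - \frac{520798}{243} - (- \frac{521284}{243}) = 2.
So G(x) = - \frac{2500 x^{8}}{3} - \frac{8000 x^{6}}{9} - \frac{3200 x^{4}}{9} - \frac{5120 x^{2}}{81} - \frac{538}{243}.
Check: d/dx[- \frac{2500 x^{8}}{3} - \frac{8000 x^{6}}{9} - \frac{3200 x^{4}}{9} - \frac{5120 x^{2}}{81} - \frac{538}{243}] = - \frac{20000 x^{7}}{3} - \frac{16000 x^{5}}{3} - \frac{12800 x^{3}}{9} - \frac{10240 x}{81} = G'(x).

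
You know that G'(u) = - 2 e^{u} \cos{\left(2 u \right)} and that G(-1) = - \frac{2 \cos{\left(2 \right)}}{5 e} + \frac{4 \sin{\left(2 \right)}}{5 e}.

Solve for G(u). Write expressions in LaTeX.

G(u) = - \frac{2 \left(2 \sin{\left(2 u \right)} + \cos{\left(2 u \right)}\right) e^{u}}{5}

For G(u) to be correct, d/du[G] must agree with the stated G'(u) identically.
A general antiderivative is - \frac{4 e^{u} \sin{\left(2 u \right)}}{5} - \frac{2 e^{u} \cos{\left(2 u \right)}}{5} + C.
The condition gives C = - \frac{2 \cos{\left(2 \right)}}{5 e} + \frac{4 \sin{\left(2 \right)}}{5 e} - (- \frac{2 \cos{\left(2 \right)}}{5 e} + \frac{4 \sin{\left(2 \right)}}{5 e}) = 0.
So G(u) = - \frac{2 \left(2 \sin{\left(2 u \right)} + \cos{\left(2 u \right)}\right) e^{u}}{5}.
Check: d/du[- \frac{2 \left(2 \sin{\left(2 u \right)} + \cos{\left(2 u \right)}\right) e^{u}}{5}] = - 2 e^{u} \cos{\left(2 u \right)} = G'(u).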